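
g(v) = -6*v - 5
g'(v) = -6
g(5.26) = -36.56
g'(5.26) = -6.00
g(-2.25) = 8.50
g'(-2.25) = -6.00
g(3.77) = -27.62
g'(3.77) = -6.00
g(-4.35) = 21.10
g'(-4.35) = -6.00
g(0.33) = -6.98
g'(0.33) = -6.00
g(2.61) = -20.66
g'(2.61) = -6.00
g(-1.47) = 3.82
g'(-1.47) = -6.00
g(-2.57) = 10.42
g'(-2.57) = -6.00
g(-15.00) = 85.00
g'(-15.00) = -6.00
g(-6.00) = 31.00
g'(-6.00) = -6.00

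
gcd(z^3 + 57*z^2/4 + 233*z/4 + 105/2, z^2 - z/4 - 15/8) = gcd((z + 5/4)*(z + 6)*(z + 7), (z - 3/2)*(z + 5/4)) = z + 5/4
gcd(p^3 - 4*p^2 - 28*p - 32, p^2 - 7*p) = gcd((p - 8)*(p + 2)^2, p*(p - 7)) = 1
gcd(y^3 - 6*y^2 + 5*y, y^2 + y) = y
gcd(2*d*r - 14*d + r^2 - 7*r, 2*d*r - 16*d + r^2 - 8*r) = 2*d + r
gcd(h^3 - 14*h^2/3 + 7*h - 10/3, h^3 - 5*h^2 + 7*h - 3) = h - 1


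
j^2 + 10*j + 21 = (j + 3)*(j + 7)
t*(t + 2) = t^2 + 2*t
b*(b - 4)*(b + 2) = b^3 - 2*b^2 - 8*b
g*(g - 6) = g^2 - 6*g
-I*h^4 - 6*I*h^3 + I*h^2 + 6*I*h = h*(h - 1)*(h + 6)*(-I*h - I)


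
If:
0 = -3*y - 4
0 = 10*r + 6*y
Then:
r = 4/5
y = -4/3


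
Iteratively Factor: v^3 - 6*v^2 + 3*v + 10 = (v - 2)*(v^2 - 4*v - 5) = (v - 5)*(v - 2)*(v + 1)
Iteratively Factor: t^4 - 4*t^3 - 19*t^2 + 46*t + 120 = (t + 3)*(t^3 - 7*t^2 + 2*t + 40) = (t - 4)*(t + 3)*(t^2 - 3*t - 10) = (t - 5)*(t - 4)*(t + 3)*(t + 2)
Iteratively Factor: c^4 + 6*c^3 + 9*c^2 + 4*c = (c)*(c^3 + 6*c^2 + 9*c + 4) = c*(c + 1)*(c^2 + 5*c + 4) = c*(c + 1)^2*(c + 4)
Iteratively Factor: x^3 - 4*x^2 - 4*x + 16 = (x - 2)*(x^2 - 2*x - 8) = (x - 4)*(x - 2)*(x + 2)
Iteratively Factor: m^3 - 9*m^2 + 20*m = (m - 5)*(m^2 - 4*m) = (m - 5)*(m - 4)*(m)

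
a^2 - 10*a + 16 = (a - 8)*(a - 2)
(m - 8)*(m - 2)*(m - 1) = m^3 - 11*m^2 + 26*m - 16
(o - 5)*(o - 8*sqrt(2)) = o^2 - 8*sqrt(2)*o - 5*o + 40*sqrt(2)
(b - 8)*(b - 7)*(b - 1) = b^3 - 16*b^2 + 71*b - 56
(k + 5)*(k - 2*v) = k^2 - 2*k*v + 5*k - 10*v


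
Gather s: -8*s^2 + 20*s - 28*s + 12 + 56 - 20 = -8*s^2 - 8*s + 48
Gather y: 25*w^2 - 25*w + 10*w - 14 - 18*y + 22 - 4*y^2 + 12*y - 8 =25*w^2 - 15*w - 4*y^2 - 6*y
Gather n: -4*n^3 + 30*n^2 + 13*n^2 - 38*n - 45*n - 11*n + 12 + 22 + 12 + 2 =-4*n^3 + 43*n^2 - 94*n + 48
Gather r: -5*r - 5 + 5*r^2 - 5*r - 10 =5*r^2 - 10*r - 15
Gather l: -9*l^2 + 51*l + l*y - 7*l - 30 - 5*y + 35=-9*l^2 + l*(y + 44) - 5*y + 5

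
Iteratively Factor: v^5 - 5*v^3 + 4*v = (v)*(v^4 - 5*v^2 + 4) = v*(v - 1)*(v^3 + v^2 - 4*v - 4) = v*(v - 1)*(v + 1)*(v^2 - 4) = v*(v - 2)*(v - 1)*(v + 1)*(v + 2)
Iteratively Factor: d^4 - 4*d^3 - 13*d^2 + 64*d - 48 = (d - 3)*(d^3 - d^2 - 16*d + 16) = (d - 4)*(d - 3)*(d^2 + 3*d - 4) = (d - 4)*(d - 3)*(d + 4)*(d - 1)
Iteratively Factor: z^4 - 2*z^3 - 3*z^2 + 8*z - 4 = (z - 2)*(z^3 - 3*z + 2) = (z - 2)*(z - 1)*(z^2 + z - 2) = (z - 2)*(z - 1)^2*(z + 2)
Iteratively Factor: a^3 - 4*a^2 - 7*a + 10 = (a + 2)*(a^2 - 6*a + 5) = (a - 1)*(a + 2)*(a - 5)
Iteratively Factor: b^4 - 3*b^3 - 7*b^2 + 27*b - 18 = (b - 2)*(b^3 - b^2 - 9*b + 9) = (b - 3)*(b - 2)*(b^2 + 2*b - 3) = (b - 3)*(b - 2)*(b - 1)*(b + 3)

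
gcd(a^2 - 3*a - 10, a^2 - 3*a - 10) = a^2 - 3*a - 10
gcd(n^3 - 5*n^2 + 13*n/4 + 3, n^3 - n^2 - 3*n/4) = n^2 - n - 3/4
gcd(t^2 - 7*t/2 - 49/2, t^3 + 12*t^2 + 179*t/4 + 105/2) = t + 7/2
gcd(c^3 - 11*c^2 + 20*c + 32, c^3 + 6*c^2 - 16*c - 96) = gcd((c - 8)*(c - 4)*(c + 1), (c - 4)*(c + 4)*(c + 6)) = c - 4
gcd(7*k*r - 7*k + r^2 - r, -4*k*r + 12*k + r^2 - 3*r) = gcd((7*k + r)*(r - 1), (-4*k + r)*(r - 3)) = 1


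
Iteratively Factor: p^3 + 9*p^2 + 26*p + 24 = (p + 4)*(p^2 + 5*p + 6) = (p + 2)*(p + 4)*(p + 3)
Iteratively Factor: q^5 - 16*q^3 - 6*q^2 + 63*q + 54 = (q + 3)*(q^4 - 3*q^3 - 7*q^2 + 15*q + 18) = (q - 3)*(q + 3)*(q^3 - 7*q - 6) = (q - 3)*(q + 1)*(q + 3)*(q^2 - q - 6) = (q - 3)^2*(q + 1)*(q + 3)*(q + 2)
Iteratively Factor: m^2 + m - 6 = (m + 3)*(m - 2)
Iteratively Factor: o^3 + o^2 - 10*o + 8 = (o - 2)*(o^2 + 3*o - 4) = (o - 2)*(o - 1)*(o + 4)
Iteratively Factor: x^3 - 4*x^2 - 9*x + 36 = (x - 3)*(x^2 - x - 12) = (x - 3)*(x + 3)*(x - 4)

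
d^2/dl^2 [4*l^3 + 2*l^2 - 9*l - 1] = 24*l + 4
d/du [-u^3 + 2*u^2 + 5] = u*(4 - 3*u)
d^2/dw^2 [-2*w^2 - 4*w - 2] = -4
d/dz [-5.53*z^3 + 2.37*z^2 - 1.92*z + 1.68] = -16.59*z^2 + 4.74*z - 1.92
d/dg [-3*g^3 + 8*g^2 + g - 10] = -9*g^2 + 16*g + 1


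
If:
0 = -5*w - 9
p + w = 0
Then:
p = 9/5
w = -9/5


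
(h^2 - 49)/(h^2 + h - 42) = (h - 7)/(h - 6)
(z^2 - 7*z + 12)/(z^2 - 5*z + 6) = (z - 4)/(z - 2)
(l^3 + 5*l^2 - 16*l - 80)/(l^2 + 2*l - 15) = (l^2 - 16)/(l - 3)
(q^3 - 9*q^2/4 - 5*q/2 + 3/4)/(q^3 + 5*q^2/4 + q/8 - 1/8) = 2*(q - 3)/(2*q + 1)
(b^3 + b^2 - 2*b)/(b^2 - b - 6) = b*(b - 1)/(b - 3)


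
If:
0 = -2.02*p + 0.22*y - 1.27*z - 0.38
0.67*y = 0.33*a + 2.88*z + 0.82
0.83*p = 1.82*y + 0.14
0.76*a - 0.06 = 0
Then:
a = 0.08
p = -0.00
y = -0.08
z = -0.31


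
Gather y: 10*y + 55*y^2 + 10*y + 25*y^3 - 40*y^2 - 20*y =25*y^3 + 15*y^2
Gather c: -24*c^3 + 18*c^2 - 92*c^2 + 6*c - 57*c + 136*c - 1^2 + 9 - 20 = -24*c^3 - 74*c^2 + 85*c - 12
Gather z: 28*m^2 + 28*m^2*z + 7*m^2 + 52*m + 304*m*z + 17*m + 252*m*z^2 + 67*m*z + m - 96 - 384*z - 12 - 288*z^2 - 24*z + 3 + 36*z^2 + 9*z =35*m^2 + 70*m + z^2*(252*m - 252) + z*(28*m^2 + 371*m - 399) - 105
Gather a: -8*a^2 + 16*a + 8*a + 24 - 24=-8*a^2 + 24*a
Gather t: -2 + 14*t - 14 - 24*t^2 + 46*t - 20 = -24*t^2 + 60*t - 36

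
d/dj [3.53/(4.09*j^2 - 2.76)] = -28.8754*j/(4.09*j^2 - 2.76)^2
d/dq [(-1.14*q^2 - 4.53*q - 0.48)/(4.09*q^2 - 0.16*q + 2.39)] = (18.7101*q^2 - 1.5228*q - 10.9035)/(16.7281*q^4 - 1.3088*q^3 + 19.5758*q^2 - 0.7648*q + 5.7121)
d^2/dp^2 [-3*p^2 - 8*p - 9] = -6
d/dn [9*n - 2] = 9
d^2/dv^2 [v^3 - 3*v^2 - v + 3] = 6*v - 6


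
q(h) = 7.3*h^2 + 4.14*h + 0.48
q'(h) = 14.6*h + 4.14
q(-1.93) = 19.68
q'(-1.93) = -24.04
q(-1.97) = 20.65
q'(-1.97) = -24.62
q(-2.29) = 29.28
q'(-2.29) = -29.29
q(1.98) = 37.30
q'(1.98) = 33.05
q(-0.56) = 0.45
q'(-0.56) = -4.04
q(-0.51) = 0.27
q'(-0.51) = -3.31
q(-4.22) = 113.01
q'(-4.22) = -57.47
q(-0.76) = 1.55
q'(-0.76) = -6.96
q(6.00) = 288.12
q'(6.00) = 91.74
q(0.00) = 0.48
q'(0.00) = 4.14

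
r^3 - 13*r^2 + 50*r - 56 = (r - 7)*(r - 4)*(r - 2)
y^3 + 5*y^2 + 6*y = y*(y + 2)*(y + 3)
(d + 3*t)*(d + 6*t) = d^2 + 9*d*t + 18*t^2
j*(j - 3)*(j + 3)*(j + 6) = j^4 + 6*j^3 - 9*j^2 - 54*j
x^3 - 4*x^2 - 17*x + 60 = (x - 5)*(x - 3)*(x + 4)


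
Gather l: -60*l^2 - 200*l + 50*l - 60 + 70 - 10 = -60*l^2 - 150*l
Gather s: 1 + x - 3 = x - 2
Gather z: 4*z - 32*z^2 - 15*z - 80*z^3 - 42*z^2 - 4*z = -80*z^3 - 74*z^2 - 15*z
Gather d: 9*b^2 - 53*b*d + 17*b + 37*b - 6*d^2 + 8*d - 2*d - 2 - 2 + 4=9*b^2 + 54*b - 6*d^2 + d*(6 - 53*b)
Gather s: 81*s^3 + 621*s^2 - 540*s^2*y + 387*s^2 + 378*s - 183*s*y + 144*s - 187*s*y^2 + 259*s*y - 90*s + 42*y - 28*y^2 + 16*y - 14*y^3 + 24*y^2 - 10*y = 81*s^3 + s^2*(1008 - 540*y) + s*(-187*y^2 + 76*y + 432) - 14*y^3 - 4*y^2 + 48*y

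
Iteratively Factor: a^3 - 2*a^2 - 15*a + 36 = (a - 3)*(a^2 + a - 12) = (a - 3)*(a + 4)*(a - 3)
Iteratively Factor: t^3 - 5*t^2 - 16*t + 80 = (t - 5)*(t^2 - 16) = (t - 5)*(t + 4)*(t - 4)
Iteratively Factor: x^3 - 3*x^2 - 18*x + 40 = (x - 5)*(x^2 + 2*x - 8) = (x - 5)*(x - 2)*(x + 4)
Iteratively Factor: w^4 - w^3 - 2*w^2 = (w - 2)*(w^3 + w^2) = w*(w - 2)*(w^2 + w) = w*(w - 2)*(w + 1)*(w)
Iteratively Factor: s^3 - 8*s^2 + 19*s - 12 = (s - 3)*(s^2 - 5*s + 4) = (s - 3)*(s - 1)*(s - 4)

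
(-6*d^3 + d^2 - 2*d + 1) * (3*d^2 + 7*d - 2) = -18*d^5 - 39*d^4 + 13*d^3 - 13*d^2 + 11*d - 2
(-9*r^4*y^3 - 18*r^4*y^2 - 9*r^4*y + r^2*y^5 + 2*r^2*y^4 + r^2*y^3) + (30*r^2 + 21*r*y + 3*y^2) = -9*r^4*y^3 - 18*r^4*y^2 - 9*r^4*y + r^2*y^5 + 2*r^2*y^4 + r^2*y^3 + 30*r^2 + 21*r*y + 3*y^2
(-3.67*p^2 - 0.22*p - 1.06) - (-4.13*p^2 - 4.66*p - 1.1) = 0.46*p^2 + 4.44*p + 0.04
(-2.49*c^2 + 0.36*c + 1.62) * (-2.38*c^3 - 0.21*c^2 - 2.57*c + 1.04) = 5.9262*c^5 - 0.3339*c^4 + 2.4681*c^3 - 3.855*c^2 - 3.789*c + 1.6848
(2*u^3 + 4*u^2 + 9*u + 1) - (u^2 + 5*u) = 2*u^3 + 3*u^2 + 4*u + 1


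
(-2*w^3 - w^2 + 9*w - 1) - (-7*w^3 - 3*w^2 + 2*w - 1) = 5*w^3 + 2*w^2 + 7*w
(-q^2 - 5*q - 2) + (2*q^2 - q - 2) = q^2 - 6*q - 4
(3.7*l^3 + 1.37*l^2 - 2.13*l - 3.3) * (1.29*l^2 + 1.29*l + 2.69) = 4.773*l^5 + 6.5403*l^4 + 8.9726*l^3 - 3.3194*l^2 - 9.9867*l - 8.877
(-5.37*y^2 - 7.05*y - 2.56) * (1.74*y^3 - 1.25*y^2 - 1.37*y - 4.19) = -9.3438*y^5 - 5.5545*y^4 + 11.715*y^3 + 35.3588*y^2 + 33.0467*y + 10.7264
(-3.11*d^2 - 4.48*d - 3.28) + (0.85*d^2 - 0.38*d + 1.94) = -2.26*d^2 - 4.86*d - 1.34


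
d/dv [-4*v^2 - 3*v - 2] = -8*v - 3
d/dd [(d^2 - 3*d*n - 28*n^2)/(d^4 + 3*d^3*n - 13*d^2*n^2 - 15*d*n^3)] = 2*(-d^5 + 3*d^4*n + 65*d^3*n^2 + 99*d^2*n^3 - 364*d*n^4 - 210*n^5)/(d^2*(d^6 + 6*d^5*n - 17*d^4*n^2 - 108*d^3*n^3 + 79*d^2*n^4 + 390*d*n^5 + 225*n^6))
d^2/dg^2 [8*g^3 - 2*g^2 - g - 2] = 48*g - 4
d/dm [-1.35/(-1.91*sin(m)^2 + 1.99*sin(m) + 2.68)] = (2.6865 - 5.157*sin(m))*cos(m)/(-1.91*sin(m)^2 + 1.99*sin(m) + 2.68)^2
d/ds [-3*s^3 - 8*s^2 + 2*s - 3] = -9*s^2 - 16*s + 2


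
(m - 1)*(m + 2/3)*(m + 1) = m^3 + 2*m^2/3 - m - 2/3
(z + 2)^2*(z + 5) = z^3 + 9*z^2 + 24*z + 20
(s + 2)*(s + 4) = s^2 + 6*s + 8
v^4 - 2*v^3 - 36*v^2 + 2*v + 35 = (v - 7)*(v - 1)*(v + 1)*(v + 5)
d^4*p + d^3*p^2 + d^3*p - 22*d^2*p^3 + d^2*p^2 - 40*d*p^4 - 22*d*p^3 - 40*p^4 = (d - 5*p)*(d + 2*p)*(d + 4*p)*(d*p + p)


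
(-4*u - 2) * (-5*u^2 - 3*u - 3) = 20*u^3 + 22*u^2 + 18*u + 6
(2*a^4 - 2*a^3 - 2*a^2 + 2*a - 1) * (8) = 16*a^4 - 16*a^3 - 16*a^2 + 16*a - 8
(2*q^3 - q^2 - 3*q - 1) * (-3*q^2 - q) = -6*q^5 + q^4 + 10*q^3 + 6*q^2 + q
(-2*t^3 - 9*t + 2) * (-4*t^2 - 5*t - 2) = 8*t^5 + 10*t^4 + 40*t^3 + 37*t^2 + 8*t - 4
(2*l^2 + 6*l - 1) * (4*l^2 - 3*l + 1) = 8*l^4 + 18*l^3 - 20*l^2 + 9*l - 1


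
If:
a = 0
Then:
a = 0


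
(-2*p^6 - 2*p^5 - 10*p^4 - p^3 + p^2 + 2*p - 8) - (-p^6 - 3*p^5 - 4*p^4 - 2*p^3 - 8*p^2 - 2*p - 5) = -p^6 + p^5 - 6*p^4 + p^3 + 9*p^2 + 4*p - 3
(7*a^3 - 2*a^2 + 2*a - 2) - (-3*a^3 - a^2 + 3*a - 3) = 10*a^3 - a^2 - a + 1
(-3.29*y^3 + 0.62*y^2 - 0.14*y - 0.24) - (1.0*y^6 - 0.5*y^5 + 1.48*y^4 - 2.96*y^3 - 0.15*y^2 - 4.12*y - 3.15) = -1.0*y^6 + 0.5*y^5 - 1.48*y^4 - 0.33*y^3 + 0.77*y^2 + 3.98*y + 2.91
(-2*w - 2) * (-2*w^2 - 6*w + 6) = 4*w^3 + 16*w^2 - 12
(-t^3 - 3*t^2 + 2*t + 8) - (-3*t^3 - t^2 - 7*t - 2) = 2*t^3 - 2*t^2 + 9*t + 10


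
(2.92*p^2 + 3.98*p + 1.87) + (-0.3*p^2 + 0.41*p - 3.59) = 2.62*p^2 + 4.39*p - 1.72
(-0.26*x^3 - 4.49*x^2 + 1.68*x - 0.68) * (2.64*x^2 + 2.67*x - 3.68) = -0.6864*x^5 - 12.5478*x^4 - 6.5963*x^3 + 19.2136*x^2 - 7.998*x + 2.5024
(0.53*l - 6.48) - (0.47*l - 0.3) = 0.0600000000000001*l - 6.18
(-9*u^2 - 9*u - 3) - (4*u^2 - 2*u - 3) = -13*u^2 - 7*u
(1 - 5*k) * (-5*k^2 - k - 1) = 25*k^3 + 4*k - 1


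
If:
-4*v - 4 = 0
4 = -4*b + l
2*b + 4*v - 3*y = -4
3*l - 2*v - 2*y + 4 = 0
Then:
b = -27/16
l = -11/4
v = -1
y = -9/8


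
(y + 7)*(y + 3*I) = y^2 + 7*y + 3*I*y + 21*I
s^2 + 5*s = s*(s + 5)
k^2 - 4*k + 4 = (k - 2)^2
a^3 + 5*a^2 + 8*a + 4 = (a + 1)*(a + 2)^2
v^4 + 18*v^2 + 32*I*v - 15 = (v - 5*I)*(v + I)^2*(v + 3*I)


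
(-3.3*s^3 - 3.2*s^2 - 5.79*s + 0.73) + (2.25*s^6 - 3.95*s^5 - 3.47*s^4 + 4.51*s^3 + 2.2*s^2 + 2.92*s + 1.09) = 2.25*s^6 - 3.95*s^5 - 3.47*s^4 + 1.21*s^3 - 1.0*s^2 - 2.87*s + 1.82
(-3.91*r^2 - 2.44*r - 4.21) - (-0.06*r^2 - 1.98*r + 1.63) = -3.85*r^2 - 0.46*r - 5.84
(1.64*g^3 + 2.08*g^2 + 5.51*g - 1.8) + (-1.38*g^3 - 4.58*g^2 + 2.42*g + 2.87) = 0.26*g^3 - 2.5*g^2 + 7.93*g + 1.07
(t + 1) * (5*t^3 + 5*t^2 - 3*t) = 5*t^4 + 10*t^3 + 2*t^2 - 3*t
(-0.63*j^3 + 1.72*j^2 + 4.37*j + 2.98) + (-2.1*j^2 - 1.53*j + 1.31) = -0.63*j^3 - 0.38*j^2 + 2.84*j + 4.29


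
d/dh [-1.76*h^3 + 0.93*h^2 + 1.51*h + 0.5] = -5.28*h^2 + 1.86*h + 1.51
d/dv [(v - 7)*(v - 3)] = 2*v - 10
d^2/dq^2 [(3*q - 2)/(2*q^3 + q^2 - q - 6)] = 2*((3*q - 2)*(6*q^2 + 2*q - 1)^2 + (-18*q^2 - 6*q - (3*q - 2)*(6*q + 1) + 3)*(2*q^3 + q^2 - q - 6))/(2*q^3 + q^2 - q - 6)^3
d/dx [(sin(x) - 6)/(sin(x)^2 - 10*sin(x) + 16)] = (12*sin(x) + cos(x)^2 - 45)*cos(x)/(sin(x)^2 - 10*sin(x) + 16)^2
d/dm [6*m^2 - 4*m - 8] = 12*m - 4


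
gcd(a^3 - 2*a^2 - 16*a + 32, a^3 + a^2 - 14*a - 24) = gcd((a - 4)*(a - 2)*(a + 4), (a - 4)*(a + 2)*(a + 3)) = a - 4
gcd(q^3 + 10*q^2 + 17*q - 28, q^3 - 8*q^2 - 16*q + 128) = q + 4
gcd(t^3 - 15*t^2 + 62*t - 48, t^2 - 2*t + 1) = t - 1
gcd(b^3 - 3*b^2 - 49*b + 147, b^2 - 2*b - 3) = b - 3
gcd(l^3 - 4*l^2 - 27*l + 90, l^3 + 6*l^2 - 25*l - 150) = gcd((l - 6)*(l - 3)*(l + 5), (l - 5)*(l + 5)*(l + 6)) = l + 5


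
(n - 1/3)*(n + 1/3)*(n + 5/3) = n^3 + 5*n^2/3 - n/9 - 5/27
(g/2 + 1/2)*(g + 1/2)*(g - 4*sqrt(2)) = g^3/2 - 2*sqrt(2)*g^2 + 3*g^2/4 - 3*sqrt(2)*g + g/4 - sqrt(2)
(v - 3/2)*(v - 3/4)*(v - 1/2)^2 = v^4 - 13*v^3/4 + 29*v^2/8 - 27*v/16 + 9/32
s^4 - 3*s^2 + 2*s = s*(s - 1)^2*(s + 2)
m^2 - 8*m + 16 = (m - 4)^2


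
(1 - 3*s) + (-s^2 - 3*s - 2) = -s^2 - 6*s - 1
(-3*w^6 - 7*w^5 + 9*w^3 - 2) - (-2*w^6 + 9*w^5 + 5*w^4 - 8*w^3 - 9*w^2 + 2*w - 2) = -w^6 - 16*w^5 - 5*w^4 + 17*w^3 + 9*w^2 - 2*w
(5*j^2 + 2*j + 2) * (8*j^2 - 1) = 40*j^4 + 16*j^3 + 11*j^2 - 2*j - 2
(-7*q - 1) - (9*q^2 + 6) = -9*q^2 - 7*q - 7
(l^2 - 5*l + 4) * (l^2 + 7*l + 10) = l^4 + 2*l^3 - 21*l^2 - 22*l + 40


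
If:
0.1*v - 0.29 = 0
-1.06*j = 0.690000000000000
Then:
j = -0.65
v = 2.90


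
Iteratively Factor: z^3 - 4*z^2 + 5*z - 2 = (z - 1)*(z^2 - 3*z + 2) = (z - 2)*(z - 1)*(z - 1)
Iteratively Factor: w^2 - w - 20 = (w + 4)*(w - 5)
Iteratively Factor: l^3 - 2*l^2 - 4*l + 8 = (l - 2)*(l^2 - 4) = (l - 2)^2*(l + 2)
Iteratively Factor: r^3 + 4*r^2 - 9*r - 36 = (r + 3)*(r^2 + r - 12) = (r + 3)*(r + 4)*(r - 3)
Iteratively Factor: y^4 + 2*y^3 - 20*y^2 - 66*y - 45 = (y + 1)*(y^3 + y^2 - 21*y - 45) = (y + 1)*(y + 3)*(y^2 - 2*y - 15) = (y + 1)*(y + 3)^2*(y - 5)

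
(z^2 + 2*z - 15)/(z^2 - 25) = (z - 3)/(z - 5)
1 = 1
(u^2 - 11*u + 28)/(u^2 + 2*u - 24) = (u - 7)/(u + 6)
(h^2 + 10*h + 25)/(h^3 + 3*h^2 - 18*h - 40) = (h + 5)/(h^2 - 2*h - 8)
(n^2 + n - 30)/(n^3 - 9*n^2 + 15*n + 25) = (n + 6)/(n^2 - 4*n - 5)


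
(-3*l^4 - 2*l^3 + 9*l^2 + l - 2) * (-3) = 9*l^4 + 6*l^3 - 27*l^2 - 3*l + 6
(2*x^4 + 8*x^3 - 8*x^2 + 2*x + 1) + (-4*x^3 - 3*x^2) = 2*x^4 + 4*x^3 - 11*x^2 + 2*x + 1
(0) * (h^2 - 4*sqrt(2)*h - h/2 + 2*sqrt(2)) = 0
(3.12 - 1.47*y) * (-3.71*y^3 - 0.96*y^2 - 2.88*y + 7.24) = 5.4537*y^4 - 10.164*y^3 + 1.2384*y^2 - 19.6284*y + 22.5888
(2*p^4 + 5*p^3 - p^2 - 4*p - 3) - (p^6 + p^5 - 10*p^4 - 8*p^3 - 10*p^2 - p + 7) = -p^6 - p^5 + 12*p^4 + 13*p^3 + 9*p^2 - 3*p - 10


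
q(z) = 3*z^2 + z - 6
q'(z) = 6*z + 1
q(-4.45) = 48.96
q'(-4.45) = -25.70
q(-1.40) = -1.52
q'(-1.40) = -7.40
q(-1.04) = -3.80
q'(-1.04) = -5.24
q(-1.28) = -2.36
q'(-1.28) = -6.68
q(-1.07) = -3.64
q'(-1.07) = -5.42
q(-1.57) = -0.18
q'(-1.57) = -8.42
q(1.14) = -0.96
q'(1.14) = 7.84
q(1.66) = 3.93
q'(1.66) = 10.96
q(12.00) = 438.00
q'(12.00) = 73.00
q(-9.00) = 228.00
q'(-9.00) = -53.00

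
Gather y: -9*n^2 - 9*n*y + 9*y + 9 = -9*n^2 + y*(9 - 9*n) + 9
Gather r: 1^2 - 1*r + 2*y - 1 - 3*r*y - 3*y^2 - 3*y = r*(-3*y - 1) - 3*y^2 - y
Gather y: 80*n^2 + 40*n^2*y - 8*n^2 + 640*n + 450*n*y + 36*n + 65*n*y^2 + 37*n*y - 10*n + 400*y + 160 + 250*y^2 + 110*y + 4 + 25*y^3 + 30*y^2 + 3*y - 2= 72*n^2 + 666*n + 25*y^3 + y^2*(65*n + 280) + y*(40*n^2 + 487*n + 513) + 162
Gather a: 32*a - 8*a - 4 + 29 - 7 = 24*a + 18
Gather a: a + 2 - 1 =a + 1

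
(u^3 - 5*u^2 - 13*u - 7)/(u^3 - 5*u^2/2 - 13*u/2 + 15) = 2*(u^3 - 5*u^2 - 13*u - 7)/(2*u^3 - 5*u^2 - 13*u + 30)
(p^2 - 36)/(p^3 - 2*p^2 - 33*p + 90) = (p - 6)/(p^2 - 8*p + 15)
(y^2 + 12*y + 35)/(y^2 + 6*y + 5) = (y + 7)/(y + 1)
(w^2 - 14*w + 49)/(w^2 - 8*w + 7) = (w - 7)/(w - 1)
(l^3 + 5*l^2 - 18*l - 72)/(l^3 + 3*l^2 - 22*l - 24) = (l + 3)/(l + 1)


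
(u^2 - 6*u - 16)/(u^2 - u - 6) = (u - 8)/(u - 3)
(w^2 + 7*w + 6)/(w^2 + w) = (w + 6)/w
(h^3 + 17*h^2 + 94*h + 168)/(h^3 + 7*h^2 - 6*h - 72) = (h + 7)/(h - 3)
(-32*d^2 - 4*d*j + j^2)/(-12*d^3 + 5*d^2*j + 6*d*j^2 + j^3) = (8*d - j)/(3*d^2 - 2*d*j - j^2)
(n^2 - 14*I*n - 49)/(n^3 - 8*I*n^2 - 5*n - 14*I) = (n - 7*I)/(n^2 - I*n + 2)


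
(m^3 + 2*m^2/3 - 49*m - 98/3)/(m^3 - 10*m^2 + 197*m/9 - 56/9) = 3*(3*m^2 + 23*m + 14)/(9*m^2 - 27*m + 8)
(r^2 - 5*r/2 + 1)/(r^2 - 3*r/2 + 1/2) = (r - 2)/(r - 1)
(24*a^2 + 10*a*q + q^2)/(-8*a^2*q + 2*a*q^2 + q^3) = (6*a + q)/(q*(-2*a + q))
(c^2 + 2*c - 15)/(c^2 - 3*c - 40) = (c - 3)/(c - 8)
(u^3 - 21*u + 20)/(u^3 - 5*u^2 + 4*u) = (u + 5)/u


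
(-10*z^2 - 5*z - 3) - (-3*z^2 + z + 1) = -7*z^2 - 6*z - 4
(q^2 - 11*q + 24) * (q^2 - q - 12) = q^4 - 12*q^3 + 23*q^2 + 108*q - 288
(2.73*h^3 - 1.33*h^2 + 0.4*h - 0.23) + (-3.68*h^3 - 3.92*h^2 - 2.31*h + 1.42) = -0.95*h^3 - 5.25*h^2 - 1.91*h + 1.19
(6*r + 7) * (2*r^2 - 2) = 12*r^3 + 14*r^2 - 12*r - 14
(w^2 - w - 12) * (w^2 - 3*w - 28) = w^4 - 4*w^3 - 37*w^2 + 64*w + 336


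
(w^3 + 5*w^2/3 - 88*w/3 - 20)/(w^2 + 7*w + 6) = (3*w^2 - 13*w - 10)/(3*(w + 1))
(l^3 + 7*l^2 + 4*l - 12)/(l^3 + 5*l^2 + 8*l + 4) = (l^2 + 5*l - 6)/(l^2 + 3*l + 2)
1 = 1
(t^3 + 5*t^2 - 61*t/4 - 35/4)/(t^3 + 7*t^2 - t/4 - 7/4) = (2*t - 5)/(2*t - 1)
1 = 1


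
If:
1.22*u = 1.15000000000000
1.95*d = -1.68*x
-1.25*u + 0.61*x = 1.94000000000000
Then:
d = -4.40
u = 0.94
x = 5.11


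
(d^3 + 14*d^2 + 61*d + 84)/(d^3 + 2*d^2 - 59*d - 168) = (d + 4)/(d - 8)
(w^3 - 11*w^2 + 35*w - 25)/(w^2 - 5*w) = w - 6 + 5/w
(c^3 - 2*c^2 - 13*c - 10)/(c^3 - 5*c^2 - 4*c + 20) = (c + 1)/(c - 2)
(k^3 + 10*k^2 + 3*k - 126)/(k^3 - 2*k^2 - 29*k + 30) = (k^3 + 10*k^2 + 3*k - 126)/(k^3 - 2*k^2 - 29*k + 30)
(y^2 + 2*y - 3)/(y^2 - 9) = (y - 1)/(y - 3)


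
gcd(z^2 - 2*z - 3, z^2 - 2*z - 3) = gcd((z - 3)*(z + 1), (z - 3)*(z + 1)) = z^2 - 2*z - 3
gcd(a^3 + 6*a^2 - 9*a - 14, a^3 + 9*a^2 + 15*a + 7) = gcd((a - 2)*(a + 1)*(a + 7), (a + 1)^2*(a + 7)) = a^2 + 8*a + 7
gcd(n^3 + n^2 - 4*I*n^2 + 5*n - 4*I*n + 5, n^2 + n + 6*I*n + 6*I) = n + 1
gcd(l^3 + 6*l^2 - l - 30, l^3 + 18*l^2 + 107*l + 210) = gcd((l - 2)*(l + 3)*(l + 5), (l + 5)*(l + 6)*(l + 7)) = l + 5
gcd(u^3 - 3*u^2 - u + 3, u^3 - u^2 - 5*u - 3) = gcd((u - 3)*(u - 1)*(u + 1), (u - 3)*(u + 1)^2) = u^2 - 2*u - 3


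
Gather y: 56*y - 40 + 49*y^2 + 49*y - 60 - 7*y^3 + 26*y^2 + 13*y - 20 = -7*y^3 + 75*y^2 + 118*y - 120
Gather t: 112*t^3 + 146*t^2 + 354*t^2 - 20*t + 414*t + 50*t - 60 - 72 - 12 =112*t^3 + 500*t^2 + 444*t - 144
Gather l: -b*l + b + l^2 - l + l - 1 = -b*l + b + l^2 - 1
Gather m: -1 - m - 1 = -m - 2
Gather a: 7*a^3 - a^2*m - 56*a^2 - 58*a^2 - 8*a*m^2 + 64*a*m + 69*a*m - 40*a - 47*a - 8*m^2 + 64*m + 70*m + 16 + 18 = 7*a^3 + a^2*(-m - 114) + a*(-8*m^2 + 133*m - 87) - 8*m^2 + 134*m + 34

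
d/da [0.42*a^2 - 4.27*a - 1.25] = 0.84*a - 4.27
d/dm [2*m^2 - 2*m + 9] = 4*m - 2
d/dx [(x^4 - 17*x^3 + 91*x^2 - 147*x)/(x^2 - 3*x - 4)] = 2*(x^5 - 13*x^4 + 43*x^3 + 39*x^2 - 364*x + 294)/(x^4 - 6*x^3 + x^2 + 24*x + 16)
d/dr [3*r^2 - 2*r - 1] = 6*r - 2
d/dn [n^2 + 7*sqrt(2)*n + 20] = 2*n + 7*sqrt(2)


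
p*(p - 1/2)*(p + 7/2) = p^3 + 3*p^2 - 7*p/4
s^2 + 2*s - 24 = (s - 4)*(s + 6)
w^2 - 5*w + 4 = (w - 4)*(w - 1)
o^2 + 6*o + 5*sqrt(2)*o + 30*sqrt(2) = (o + 6)*(o + 5*sqrt(2))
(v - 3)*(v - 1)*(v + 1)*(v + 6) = v^4 + 3*v^3 - 19*v^2 - 3*v + 18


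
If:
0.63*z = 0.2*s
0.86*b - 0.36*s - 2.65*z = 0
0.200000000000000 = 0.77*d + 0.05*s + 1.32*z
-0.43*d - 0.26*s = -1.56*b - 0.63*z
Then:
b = 0.07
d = 0.23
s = 0.05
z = 0.01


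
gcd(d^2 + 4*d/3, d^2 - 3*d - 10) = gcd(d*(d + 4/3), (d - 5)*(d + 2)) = 1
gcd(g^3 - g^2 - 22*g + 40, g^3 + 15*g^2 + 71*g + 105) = g + 5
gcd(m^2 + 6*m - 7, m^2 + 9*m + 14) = m + 7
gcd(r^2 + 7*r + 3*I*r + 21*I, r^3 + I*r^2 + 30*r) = 1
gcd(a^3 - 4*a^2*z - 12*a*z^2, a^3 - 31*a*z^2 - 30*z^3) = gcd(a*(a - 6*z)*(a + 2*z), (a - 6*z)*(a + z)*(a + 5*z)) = -a + 6*z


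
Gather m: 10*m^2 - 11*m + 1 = 10*m^2 - 11*m + 1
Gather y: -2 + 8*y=8*y - 2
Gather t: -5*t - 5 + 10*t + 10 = 5*t + 5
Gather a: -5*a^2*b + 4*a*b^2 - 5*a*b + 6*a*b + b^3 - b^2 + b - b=-5*a^2*b + a*(4*b^2 + b) + b^3 - b^2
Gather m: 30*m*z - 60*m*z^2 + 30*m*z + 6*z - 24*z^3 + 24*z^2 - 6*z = m*(-60*z^2 + 60*z) - 24*z^3 + 24*z^2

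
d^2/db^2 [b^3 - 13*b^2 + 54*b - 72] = 6*b - 26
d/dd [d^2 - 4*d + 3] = 2*d - 4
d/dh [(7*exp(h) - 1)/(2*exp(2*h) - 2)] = (-7*exp(2*h) + 2*exp(h) - 7)*exp(h)/(2*(exp(4*h) - 2*exp(2*h) + 1))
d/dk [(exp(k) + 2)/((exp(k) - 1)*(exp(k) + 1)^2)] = (-2*exp(2*k) - 5*exp(k) + 1)*exp(k)/(exp(5*k) + exp(4*k) - 2*exp(3*k) - 2*exp(2*k) + exp(k) + 1)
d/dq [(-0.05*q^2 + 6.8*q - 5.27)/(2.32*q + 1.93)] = (-0.116*q^2 - 0.193*q + 25.3504)/(5.3824*q^2 + 8.9552*q + 3.7249)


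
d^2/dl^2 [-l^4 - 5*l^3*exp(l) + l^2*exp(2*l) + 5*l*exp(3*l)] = -5*l^3*exp(l) + 4*l^2*exp(2*l) - 30*l^2*exp(l) - 12*l^2 + 45*l*exp(3*l) + 8*l*exp(2*l) - 30*l*exp(l) + 30*exp(3*l) + 2*exp(2*l)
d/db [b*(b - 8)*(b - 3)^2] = 4*b^3 - 42*b^2 + 114*b - 72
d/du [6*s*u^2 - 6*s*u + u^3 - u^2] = 12*s*u - 6*s + 3*u^2 - 2*u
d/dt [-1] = 0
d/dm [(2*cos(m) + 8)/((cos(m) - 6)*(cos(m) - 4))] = 2*(cos(m)^2 + 8*cos(m) - 64)*sin(m)/((cos(m) - 6)^2*(cos(m) - 4)^2)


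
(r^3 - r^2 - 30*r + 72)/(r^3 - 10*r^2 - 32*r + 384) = (r^2 - 7*r + 12)/(r^2 - 16*r + 64)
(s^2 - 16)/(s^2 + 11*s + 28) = (s - 4)/(s + 7)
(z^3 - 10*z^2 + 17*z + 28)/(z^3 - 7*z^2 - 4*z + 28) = (z^2 - 3*z - 4)/(z^2 - 4)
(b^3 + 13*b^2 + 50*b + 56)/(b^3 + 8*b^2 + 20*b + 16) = (b + 7)/(b + 2)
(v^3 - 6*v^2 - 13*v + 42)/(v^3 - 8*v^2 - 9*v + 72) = (v^2 - 9*v + 14)/(v^2 - 11*v + 24)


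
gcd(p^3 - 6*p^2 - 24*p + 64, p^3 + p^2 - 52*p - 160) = p^2 - 4*p - 32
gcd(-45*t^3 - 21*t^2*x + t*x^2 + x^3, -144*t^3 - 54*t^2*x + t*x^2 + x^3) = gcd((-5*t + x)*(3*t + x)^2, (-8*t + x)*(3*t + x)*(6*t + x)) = 3*t + x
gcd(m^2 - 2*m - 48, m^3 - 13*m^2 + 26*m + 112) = m - 8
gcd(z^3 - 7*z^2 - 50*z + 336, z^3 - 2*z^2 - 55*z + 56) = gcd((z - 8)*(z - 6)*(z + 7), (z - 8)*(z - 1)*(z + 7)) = z^2 - z - 56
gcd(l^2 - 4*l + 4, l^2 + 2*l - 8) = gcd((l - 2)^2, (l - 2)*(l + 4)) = l - 2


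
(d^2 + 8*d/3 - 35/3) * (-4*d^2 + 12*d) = -4*d^4 + 4*d^3/3 + 236*d^2/3 - 140*d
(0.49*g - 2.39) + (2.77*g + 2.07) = 3.26*g - 0.32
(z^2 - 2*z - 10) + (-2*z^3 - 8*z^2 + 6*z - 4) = -2*z^3 - 7*z^2 + 4*z - 14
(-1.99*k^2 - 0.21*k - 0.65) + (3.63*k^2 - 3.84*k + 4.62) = 1.64*k^2 - 4.05*k + 3.97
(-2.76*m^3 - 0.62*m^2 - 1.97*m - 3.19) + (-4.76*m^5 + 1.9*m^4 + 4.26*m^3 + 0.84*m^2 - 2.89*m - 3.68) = -4.76*m^5 + 1.9*m^4 + 1.5*m^3 + 0.22*m^2 - 4.86*m - 6.87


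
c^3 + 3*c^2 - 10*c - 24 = (c - 3)*(c + 2)*(c + 4)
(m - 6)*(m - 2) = m^2 - 8*m + 12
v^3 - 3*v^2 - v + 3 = (v - 3)*(v - 1)*(v + 1)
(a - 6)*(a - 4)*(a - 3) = a^3 - 13*a^2 + 54*a - 72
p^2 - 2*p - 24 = (p - 6)*(p + 4)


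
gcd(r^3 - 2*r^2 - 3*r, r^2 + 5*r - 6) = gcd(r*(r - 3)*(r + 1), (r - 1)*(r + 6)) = 1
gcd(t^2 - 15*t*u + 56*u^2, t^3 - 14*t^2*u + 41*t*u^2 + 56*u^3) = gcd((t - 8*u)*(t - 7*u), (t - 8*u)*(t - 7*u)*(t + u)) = t^2 - 15*t*u + 56*u^2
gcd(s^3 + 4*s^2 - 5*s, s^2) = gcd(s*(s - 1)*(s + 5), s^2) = s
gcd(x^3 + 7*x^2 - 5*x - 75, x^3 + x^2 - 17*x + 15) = x^2 + 2*x - 15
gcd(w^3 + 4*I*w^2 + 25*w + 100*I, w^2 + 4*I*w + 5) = w + 5*I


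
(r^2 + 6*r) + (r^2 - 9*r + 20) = 2*r^2 - 3*r + 20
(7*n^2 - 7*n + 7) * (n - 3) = 7*n^3 - 28*n^2 + 28*n - 21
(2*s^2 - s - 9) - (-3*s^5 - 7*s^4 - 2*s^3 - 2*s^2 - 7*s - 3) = 3*s^5 + 7*s^4 + 2*s^3 + 4*s^2 + 6*s - 6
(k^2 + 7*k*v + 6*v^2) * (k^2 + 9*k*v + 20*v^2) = k^4 + 16*k^3*v + 89*k^2*v^2 + 194*k*v^3 + 120*v^4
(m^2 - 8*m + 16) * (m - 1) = m^3 - 9*m^2 + 24*m - 16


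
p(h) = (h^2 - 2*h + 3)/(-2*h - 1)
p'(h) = (2*h - 2)/(-2*h - 1) + 2*(h^2 - 2*h + 3)/(-2*h - 1)^2 = 2*(-h^2 - h + 4)/(4*h^2 + 4*h + 1)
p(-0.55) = 44.02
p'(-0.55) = 849.50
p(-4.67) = 4.09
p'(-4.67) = -0.38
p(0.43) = -1.25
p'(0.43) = 1.96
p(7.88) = -2.94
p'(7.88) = -0.47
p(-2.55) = 3.56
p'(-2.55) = 0.01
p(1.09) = -0.63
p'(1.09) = 0.34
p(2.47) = -0.70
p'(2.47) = -0.26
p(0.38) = -1.35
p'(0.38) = 2.24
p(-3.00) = 3.60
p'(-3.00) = -0.16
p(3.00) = -0.86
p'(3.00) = -0.33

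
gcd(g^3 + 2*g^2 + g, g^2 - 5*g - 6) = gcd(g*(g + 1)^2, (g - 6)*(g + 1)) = g + 1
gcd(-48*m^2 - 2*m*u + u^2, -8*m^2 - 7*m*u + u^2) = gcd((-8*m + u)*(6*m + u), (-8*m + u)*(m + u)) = -8*m + u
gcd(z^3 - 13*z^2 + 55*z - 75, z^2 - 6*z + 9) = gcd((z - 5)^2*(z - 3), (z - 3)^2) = z - 3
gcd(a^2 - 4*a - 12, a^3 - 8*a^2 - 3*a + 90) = a - 6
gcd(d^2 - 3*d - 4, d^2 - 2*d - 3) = d + 1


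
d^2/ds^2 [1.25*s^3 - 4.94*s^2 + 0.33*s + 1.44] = 7.5*s - 9.88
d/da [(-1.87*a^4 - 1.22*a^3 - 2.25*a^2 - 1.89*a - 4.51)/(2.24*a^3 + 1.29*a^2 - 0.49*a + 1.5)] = (-4.1888*a^6 - 4.8246*a^5 + 6.2151*a^4 - 1.5572*a^3 + 28.3578*a^2 + 4.8858*a - 5.0449)/(5.0176*a^6 + 5.7792*a^5 - 0.5311*a^4 + 5.4558*a^3 + 4.1101*a^2 - 1.47*a + 2.25)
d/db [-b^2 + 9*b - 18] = 9 - 2*b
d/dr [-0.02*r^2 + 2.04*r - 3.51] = 2.04 - 0.04*r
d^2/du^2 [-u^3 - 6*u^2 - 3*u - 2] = -6*u - 12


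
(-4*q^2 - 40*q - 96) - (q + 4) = -4*q^2 - 41*q - 100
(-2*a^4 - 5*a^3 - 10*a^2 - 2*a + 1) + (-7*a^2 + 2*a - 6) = -2*a^4 - 5*a^3 - 17*a^2 - 5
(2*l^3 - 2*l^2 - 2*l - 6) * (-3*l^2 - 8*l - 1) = -6*l^5 - 10*l^4 + 20*l^3 + 36*l^2 + 50*l + 6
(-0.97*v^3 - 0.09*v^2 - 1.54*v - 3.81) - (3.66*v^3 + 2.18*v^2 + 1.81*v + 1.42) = -4.63*v^3 - 2.27*v^2 - 3.35*v - 5.23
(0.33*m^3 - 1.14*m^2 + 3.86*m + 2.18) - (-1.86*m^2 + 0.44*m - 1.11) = 0.33*m^3 + 0.72*m^2 + 3.42*m + 3.29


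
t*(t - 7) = t^2 - 7*t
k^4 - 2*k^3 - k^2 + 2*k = k*(k - 2)*(k - 1)*(k + 1)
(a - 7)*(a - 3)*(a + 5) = a^3 - 5*a^2 - 29*a + 105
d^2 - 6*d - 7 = (d - 7)*(d + 1)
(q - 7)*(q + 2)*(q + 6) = q^3 + q^2 - 44*q - 84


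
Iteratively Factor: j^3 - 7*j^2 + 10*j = (j - 5)*(j^2 - 2*j) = (j - 5)*(j - 2)*(j)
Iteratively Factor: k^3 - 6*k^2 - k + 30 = (k - 5)*(k^2 - k - 6) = (k - 5)*(k - 3)*(k + 2)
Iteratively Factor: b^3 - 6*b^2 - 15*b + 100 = (b - 5)*(b^2 - b - 20) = (b - 5)*(b + 4)*(b - 5)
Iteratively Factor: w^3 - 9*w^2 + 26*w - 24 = (w - 2)*(w^2 - 7*w + 12) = (w - 4)*(w - 2)*(w - 3)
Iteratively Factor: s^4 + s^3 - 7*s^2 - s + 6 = (s - 1)*(s^3 + 2*s^2 - 5*s - 6) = (s - 2)*(s - 1)*(s^2 + 4*s + 3) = (s - 2)*(s - 1)*(s + 3)*(s + 1)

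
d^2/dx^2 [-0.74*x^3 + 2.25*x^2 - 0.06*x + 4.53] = 4.5 - 4.44*x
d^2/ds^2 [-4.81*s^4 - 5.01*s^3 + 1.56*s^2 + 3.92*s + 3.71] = -57.72*s^2 - 30.06*s + 3.12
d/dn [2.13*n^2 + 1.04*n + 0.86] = 4.26*n + 1.04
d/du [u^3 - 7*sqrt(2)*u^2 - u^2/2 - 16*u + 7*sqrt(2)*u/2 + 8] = 3*u^2 - 14*sqrt(2)*u - u - 16 + 7*sqrt(2)/2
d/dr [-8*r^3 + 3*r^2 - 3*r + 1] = -24*r^2 + 6*r - 3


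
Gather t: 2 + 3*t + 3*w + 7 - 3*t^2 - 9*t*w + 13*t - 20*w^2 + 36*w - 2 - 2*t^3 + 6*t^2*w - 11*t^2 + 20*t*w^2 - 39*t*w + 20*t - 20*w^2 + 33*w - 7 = -2*t^3 + t^2*(6*w - 14) + t*(20*w^2 - 48*w + 36) - 40*w^2 + 72*w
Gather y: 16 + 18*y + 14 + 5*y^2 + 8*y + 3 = 5*y^2 + 26*y + 33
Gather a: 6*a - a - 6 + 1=5*a - 5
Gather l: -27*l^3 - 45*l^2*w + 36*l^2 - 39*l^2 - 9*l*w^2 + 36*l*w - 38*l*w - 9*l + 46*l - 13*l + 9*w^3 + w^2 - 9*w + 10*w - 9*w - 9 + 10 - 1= -27*l^3 + l^2*(-45*w - 3) + l*(-9*w^2 - 2*w + 24) + 9*w^3 + w^2 - 8*w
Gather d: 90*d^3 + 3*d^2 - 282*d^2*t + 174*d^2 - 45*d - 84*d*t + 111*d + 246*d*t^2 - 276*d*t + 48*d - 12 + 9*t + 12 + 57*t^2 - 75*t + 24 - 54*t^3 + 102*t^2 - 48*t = 90*d^3 + d^2*(177 - 282*t) + d*(246*t^2 - 360*t + 114) - 54*t^3 + 159*t^2 - 114*t + 24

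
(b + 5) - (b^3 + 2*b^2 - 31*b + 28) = -b^3 - 2*b^2 + 32*b - 23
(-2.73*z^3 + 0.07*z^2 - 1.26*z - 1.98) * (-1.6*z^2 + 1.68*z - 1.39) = 4.368*z^5 - 4.6984*z^4 + 5.9283*z^3 + 0.9539*z^2 - 1.575*z + 2.7522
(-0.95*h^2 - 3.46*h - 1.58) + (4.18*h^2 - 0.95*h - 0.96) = 3.23*h^2 - 4.41*h - 2.54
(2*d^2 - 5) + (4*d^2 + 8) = 6*d^2 + 3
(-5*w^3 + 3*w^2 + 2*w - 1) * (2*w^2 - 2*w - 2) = -10*w^5 + 16*w^4 + 8*w^3 - 12*w^2 - 2*w + 2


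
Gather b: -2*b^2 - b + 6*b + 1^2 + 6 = -2*b^2 + 5*b + 7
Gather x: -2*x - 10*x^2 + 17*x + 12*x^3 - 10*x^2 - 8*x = 12*x^3 - 20*x^2 + 7*x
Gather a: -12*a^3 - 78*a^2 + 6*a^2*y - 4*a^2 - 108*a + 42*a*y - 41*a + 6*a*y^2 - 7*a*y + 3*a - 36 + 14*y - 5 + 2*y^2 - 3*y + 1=-12*a^3 + a^2*(6*y - 82) + a*(6*y^2 + 35*y - 146) + 2*y^2 + 11*y - 40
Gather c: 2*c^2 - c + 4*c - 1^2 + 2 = 2*c^2 + 3*c + 1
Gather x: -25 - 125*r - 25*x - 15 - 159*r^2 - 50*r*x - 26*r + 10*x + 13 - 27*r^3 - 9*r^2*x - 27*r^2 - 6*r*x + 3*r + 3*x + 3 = -27*r^3 - 186*r^2 - 148*r + x*(-9*r^2 - 56*r - 12) - 24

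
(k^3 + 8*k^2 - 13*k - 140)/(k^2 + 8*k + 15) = (k^2 + 3*k - 28)/(k + 3)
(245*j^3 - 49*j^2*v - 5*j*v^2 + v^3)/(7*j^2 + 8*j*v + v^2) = (35*j^2 - 12*j*v + v^2)/(j + v)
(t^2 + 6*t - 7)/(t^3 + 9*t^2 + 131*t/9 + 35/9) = 9*(t - 1)/(9*t^2 + 18*t + 5)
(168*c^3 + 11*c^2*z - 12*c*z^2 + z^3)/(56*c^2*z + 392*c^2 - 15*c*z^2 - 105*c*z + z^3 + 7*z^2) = (3*c + z)/(z + 7)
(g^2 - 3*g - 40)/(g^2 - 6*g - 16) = (g + 5)/(g + 2)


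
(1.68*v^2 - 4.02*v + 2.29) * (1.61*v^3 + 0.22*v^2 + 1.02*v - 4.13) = 2.7048*v^5 - 6.1026*v^4 + 4.5161*v^3 - 10.535*v^2 + 18.9384*v - 9.4577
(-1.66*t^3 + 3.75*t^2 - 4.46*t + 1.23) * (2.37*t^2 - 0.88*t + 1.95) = -3.9342*t^5 + 10.3483*t^4 - 17.1072*t^3 + 14.1524*t^2 - 9.7794*t + 2.3985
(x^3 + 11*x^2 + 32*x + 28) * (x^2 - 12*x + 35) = x^5 - x^4 - 65*x^3 + 29*x^2 + 784*x + 980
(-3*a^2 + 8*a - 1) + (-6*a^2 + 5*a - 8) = -9*a^2 + 13*a - 9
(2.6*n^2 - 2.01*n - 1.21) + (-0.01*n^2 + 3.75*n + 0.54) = 2.59*n^2 + 1.74*n - 0.67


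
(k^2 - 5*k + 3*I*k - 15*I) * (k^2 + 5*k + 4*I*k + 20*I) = k^4 + 7*I*k^3 - 37*k^2 - 175*I*k + 300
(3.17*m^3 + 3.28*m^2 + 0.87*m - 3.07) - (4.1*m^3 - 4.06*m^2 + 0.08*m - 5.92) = -0.93*m^3 + 7.34*m^2 + 0.79*m + 2.85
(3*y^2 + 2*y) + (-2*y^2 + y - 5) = y^2 + 3*y - 5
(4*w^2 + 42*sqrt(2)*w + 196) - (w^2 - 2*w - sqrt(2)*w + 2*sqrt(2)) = 3*w^2 + 2*w + 43*sqrt(2)*w - 2*sqrt(2) + 196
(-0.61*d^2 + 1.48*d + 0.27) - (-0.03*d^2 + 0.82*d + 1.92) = -0.58*d^2 + 0.66*d - 1.65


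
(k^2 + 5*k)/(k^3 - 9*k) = (k + 5)/(k^2 - 9)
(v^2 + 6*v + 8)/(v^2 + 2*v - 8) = (v + 2)/(v - 2)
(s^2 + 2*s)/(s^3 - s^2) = (s + 2)/(s*(s - 1))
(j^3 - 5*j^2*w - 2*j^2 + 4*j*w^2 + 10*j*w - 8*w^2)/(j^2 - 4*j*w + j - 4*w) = (j^2 - j*w - 2*j + 2*w)/(j + 1)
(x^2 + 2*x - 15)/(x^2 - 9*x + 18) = (x + 5)/(x - 6)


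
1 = 1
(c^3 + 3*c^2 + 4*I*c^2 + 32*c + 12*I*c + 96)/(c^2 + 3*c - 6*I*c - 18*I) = (c^2 + 4*I*c + 32)/(c - 6*I)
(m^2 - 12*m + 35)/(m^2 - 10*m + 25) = (m - 7)/(m - 5)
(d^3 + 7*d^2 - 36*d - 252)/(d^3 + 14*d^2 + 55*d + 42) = (d - 6)/(d + 1)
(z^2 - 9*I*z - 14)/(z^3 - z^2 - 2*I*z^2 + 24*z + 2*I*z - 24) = (z^2 - 9*I*z - 14)/(z^3 - z^2*(1 + 2*I) + 2*z*(12 + I) - 24)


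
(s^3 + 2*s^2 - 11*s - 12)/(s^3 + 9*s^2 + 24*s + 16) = (s - 3)/(s + 4)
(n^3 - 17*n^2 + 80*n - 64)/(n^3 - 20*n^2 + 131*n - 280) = (n^2 - 9*n + 8)/(n^2 - 12*n + 35)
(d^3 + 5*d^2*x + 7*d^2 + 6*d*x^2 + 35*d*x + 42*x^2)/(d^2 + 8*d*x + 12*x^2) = (d^2 + 3*d*x + 7*d + 21*x)/(d + 6*x)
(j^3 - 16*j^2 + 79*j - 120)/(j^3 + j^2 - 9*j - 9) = (j^2 - 13*j + 40)/(j^2 + 4*j + 3)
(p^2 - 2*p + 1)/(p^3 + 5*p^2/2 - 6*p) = 2*(p^2 - 2*p + 1)/(p*(2*p^2 + 5*p - 12))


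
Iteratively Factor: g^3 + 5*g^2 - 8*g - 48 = (g - 3)*(g^2 + 8*g + 16) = (g - 3)*(g + 4)*(g + 4)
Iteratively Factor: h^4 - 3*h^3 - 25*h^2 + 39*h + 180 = (h + 3)*(h^3 - 6*h^2 - 7*h + 60) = (h - 5)*(h + 3)*(h^2 - h - 12) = (h - 5)*(h + 3)^2*(h - 4)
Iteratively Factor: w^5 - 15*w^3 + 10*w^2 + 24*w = (w)*(w^4 - 15*w^2 + 10*w + 24) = w*(w + 1)*(w^3 - w^2 - 14*w + 24) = w*(w - 2)*(w + 1)*(w^2 + w - 12) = w*(w - 3)*(w - 2)*(w + 1)*(w + 4)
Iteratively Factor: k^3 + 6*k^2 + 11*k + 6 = (k + 3)*(k^2 + 3*k + 2) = (k + 2)*(k + 3)*(k + 1)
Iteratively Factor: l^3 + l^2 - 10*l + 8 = (l - 1)*(l^2 + 2*l - 8) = (l - 2)*(l - 1)*(l + 4)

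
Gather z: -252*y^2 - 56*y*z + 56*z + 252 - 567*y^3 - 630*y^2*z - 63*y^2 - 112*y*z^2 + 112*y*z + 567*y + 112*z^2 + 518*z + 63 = -567*y^3 - 315*y^2 + 567*y + z^2*(112 - 112*y) + z*(-630*y^2 + 56*y + 574) + 315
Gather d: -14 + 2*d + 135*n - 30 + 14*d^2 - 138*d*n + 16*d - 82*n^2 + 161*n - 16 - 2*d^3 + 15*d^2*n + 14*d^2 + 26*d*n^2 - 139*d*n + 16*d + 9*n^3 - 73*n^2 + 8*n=-2*d^3 + d^2*(15*n + 28) + d*(26*n^2 - 277*n + 34) + 9*n^3 - 155*n^2 + 304*n - 60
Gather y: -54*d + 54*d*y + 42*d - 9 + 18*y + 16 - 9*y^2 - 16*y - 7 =-12*d - 9*y^2 + y*(54*d + 2)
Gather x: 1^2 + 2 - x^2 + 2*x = -x^2 + 2*x + 3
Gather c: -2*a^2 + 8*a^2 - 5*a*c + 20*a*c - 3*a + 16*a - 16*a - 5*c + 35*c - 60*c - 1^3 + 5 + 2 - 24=6*a^2 - 3*a + c*(15*a - 30) - 18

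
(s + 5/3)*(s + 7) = s^2 + 26*s/3 + 35/3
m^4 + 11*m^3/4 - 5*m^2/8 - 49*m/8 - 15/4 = (m - 3/2)*(m + 1)*(m + 5/4)*(m + 2)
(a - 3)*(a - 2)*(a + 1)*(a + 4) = a^4 - 15*a^2 + 10*a + 24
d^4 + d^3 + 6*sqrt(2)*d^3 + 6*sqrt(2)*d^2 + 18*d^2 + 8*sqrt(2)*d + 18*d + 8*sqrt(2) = (d + 1)*(d + sqrt(2))^2*(d + 4*sqrt(2))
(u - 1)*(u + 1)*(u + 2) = u^3 + 2*u^2 - u - 2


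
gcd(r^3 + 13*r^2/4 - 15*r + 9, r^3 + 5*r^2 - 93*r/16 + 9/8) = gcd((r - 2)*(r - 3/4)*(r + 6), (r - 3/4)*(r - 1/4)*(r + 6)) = r^2 + 21*r/4 - 9/2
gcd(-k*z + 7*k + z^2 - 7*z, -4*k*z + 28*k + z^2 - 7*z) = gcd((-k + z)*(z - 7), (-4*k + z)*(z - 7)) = z - 7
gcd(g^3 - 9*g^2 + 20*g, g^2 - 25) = g - 5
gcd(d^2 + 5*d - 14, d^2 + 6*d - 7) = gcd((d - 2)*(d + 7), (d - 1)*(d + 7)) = d + 7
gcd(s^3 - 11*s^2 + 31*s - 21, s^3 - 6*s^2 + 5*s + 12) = s - 3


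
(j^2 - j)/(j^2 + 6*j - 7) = j/(j + 7)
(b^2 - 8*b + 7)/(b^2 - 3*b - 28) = (b - 1)/(b + 4)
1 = 1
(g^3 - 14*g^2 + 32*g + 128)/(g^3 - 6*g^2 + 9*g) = (g^3 - 14*g^2 + 32*g + 128)/(g*(g^2 - 6*g + 9))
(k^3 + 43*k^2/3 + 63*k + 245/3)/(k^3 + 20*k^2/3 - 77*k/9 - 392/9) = 3*(k + 5)/(3*k - 8)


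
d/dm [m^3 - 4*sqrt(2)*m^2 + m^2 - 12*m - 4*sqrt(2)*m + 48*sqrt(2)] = 3*m^2 - 8*sqrt(2)*m + 2*m - 12 - 4*sqrt(2)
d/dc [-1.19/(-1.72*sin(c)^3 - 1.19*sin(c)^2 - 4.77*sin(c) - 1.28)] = (-2.8322*sin(c) + 3.0702*cos(2*c) - 8.7465)*cos(c)/(1.72*sin(c)^3 + 1.19*sin(c)^2 + 4.77*sin(c) + 1.28)^2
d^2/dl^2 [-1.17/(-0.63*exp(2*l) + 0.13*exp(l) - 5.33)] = ((0.1521 - 2.9484*exp(l))*(0.63*exp(2*l) - 0.13*exp(l) + 5.33) + 1.17*(1.26*exp(l) - 0.13)*(2.52*exp(l) - 0.26)*exp(l))*exp(l)/(0.63*exp(2*l) - 0.13*exp(l) + 5.33)^3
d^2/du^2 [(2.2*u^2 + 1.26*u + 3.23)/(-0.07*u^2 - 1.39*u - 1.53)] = (0.415772*u^3 + 1.318758*u^2 - 1.07599800000001*u - 16.730176)/(0.000343*u^6 + 0.020433*u^5 + 0.428232*u^4 + 3.578833*u^3 + 9.359928*u^2 + 9.761553*u + 3.581577)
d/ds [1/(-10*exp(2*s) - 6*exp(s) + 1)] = (20*exp(s) + 6)*exp(s)/(10*exp(2*s) + 6*exp(s) - 1)^2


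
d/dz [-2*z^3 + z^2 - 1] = 2*z*(1 - 3*z)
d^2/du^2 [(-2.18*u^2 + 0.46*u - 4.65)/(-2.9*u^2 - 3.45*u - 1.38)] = (-51.359*u^3 + 182.29284*u^2 + 290.18502*u + 86.157954)/(24.389*u^6 + 87.0435*u^5 + 138.36915*u^4 + 123.905025*u^3 + 65.84463*u^2 + 19.71054*u + 2.628072)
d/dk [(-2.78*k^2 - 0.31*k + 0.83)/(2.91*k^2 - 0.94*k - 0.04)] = (3.5153*k^2 - 4.6082*k + 0.7926)/(8.4681*k^4 - 5.4708*k^3 + 0.6508*k^2 + 0.0752*k + 0.0016)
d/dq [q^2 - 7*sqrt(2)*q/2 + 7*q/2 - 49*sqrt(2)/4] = 2*q - 7*sqrt(2)/2 + 7/2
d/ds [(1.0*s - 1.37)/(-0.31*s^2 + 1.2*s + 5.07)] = (0.31*s^2 - 0.8494*s + 6.714)/(0.0961*s^4 - 0.744*s^3 - 1.7034*s^2 + 12.168*s + 25.7049)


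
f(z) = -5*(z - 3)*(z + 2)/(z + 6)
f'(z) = 5*(z - 3)*(z + 2)/(z + 6)^2 - 5*(z - 3)/(z + 6) - 5*(z + 2)/(z + 6)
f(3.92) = -2.75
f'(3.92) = -3.17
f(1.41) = 3.66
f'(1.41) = -1.72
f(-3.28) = -14.78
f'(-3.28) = 19.33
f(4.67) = -5.22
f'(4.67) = -3.42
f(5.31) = -7.47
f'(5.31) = -3.59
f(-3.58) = -21.48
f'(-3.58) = 25.74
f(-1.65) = 1.87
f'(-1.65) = 4.51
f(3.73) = -2.15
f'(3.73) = -3.10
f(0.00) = 5.00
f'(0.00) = 0.00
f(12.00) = -35.00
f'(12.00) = -4.44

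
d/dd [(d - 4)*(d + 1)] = 2*d - 3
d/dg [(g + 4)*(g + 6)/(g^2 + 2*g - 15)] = 2*(-4*g^2 - 39*g - 99)/(g^4 + 4*g^3 - 26*g^2 - 60*g + 225)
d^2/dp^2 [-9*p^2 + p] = -18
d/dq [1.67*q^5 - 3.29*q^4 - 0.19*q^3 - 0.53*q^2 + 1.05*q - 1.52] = 8.35*q^4 - 13.16*q^3 - 0.57*q^2 - 1.06*q + 1.05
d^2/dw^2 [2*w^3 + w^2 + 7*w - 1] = 12*w + 2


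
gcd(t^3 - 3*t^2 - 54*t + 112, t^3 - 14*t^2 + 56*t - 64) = t^2 - 10*t + 16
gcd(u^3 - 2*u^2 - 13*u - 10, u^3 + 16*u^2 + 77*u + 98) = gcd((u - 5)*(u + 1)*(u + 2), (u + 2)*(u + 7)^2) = u + 2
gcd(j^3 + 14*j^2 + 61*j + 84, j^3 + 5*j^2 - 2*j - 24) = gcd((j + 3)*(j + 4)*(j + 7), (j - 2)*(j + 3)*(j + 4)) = j^2 + 7*j + 12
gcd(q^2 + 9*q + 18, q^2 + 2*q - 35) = 1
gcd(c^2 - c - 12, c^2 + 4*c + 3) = c + 3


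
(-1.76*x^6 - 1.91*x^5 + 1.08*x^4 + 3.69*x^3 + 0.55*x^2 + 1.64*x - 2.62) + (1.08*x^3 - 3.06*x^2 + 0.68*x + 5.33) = -1.76*x^6 - 1.91*x^5 + 1.08*x^4 + 4.77*x^3 - 2.51*x^2 + 2.32*x + 2.71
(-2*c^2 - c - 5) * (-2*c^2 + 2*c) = 4*c^4 - 2*c^3 + 8*c^2 - 10*c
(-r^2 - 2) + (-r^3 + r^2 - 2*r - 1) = -r^3 - 2*r - 3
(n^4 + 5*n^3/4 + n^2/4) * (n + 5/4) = n^5 + 5*n^4/2 + 29*n^3/16 + 5*n^2/16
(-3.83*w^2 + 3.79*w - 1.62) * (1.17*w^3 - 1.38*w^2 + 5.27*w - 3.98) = -4.4811*w^5 + 9.7197*w^4 - 27.3097*w^3 + 37.4523*w^2 - 23.6216*w + 6.4476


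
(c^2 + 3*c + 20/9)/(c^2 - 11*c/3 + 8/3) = (9*c^2 + 27*c + 20)/(3*(3*c^2 - 11*c + 8))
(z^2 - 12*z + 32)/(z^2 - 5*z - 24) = (z - 4)/(z + 3)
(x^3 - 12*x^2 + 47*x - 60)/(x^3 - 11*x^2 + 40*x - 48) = (x - 5)/(x - 4)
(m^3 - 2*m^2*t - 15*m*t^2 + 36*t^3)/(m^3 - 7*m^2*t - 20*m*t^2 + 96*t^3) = (-m + 3*t)/(-m + 8*t)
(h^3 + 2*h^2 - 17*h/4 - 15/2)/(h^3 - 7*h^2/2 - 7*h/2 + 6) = (h^2 + h/2 - 5)/(h^2 - 5*h + 4)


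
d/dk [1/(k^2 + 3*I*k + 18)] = (-2*k - 3*I)/(k^2 + 3*I*k + 18)^2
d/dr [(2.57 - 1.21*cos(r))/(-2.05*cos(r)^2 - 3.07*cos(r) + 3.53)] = (2.4805*cos(r)^2 - 10.537*cos(r) - 3.6186)*sin(r)/(4.2025*cos(r)^4 + 12.587*cos(r)^3 - 5.0481*cos(r)^2 - 21.6742*cos(r) + 12.4609)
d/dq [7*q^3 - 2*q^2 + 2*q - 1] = 21*q^2 - 4*q + 2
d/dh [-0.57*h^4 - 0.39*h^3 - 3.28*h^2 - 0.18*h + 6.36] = -2.28*h^3 - 1.17*h^2 - 6.56*h - 0.18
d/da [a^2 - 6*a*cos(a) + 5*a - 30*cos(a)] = 6*a*sin(a) + 2*a + 30*sin(a) - 6*cos(a) + 5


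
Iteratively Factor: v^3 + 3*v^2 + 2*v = (v + 2)*(v^2 + v) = v*(v + 2)*(v + 1)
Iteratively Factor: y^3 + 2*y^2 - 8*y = (y)*(y^2 + 2*y - 8) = y*(y - 2)*(y + 4)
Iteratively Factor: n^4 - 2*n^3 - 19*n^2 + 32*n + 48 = (n - 3)*(n^3 + n^2 - 16*n - 16) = (n - 3)*(n + 1)*(n^2 - 16) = (n - 4)*(n - 3)*(n + 1)*(n + 4)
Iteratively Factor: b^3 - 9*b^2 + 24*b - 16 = (b - 1)*(b^2 - 8*b + 16) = (b - 4)*(b - 1)*(b - 4)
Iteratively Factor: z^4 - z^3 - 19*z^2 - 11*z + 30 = (z + 2)*(z^3 - 3*z^2 - 13*z + 15) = (z - 5)*(z + 2)*(z^2 + 2*z - 3) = (z - 5)*(z - 1)*(z + 2)*(z + 3)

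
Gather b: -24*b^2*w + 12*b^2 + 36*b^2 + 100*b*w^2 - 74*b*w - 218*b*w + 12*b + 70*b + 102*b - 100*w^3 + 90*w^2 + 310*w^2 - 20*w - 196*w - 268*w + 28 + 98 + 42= b^2*(48 - 24*w) + b*(100*w^2 - 292*w + 184) - 100*w^3 + 400*w^2 - 484*w + 168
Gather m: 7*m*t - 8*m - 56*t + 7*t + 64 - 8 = m*(7*t - 8) - 49*t + 56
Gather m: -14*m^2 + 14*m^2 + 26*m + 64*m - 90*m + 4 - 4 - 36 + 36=0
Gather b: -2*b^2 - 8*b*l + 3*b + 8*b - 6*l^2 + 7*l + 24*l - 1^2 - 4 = -2*b^2 + b*(11 - 8*l) - 6*l^2 + 31*l - 5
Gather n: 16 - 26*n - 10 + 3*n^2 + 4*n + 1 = 3*n^2 - 22*n + 7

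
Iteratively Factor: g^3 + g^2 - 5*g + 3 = (g - 1)*(g^2 + 2*g - 3) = (g - 1)^2*(g + 3)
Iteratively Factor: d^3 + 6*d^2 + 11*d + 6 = (d + 1)*(d^2 + 5*d + 6) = (d + 1)*(d + 3)*(d + 2)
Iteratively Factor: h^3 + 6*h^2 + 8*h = (h + 4)*(h^2 + 2*h) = h*(h + 4)*(h + 2)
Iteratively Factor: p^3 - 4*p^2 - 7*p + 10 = (p - 5)*(p^2 + p - 2) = (p - 5)*(p - 1)*(p + 2)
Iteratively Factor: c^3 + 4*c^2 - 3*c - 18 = (c - 2)*(c^2 + 6*c + 9) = (c - 2)*(c + 3)*(c + 3)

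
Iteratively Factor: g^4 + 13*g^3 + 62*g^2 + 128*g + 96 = (g + 4)*(g^3 + 9*g^2 + 26*g + 24) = (g + 2)*(g + 4)*(g^2 + 7*g + 12) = (g + 2)*(g + 3)*(g + 4)*(g + 4)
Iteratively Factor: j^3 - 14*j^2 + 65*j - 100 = (j - 5)*(j^2 - 9*j + 20) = (j - 5)*(j - 4)*(j - 5)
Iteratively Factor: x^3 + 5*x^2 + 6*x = (x + 3)*(x^2 + 2*x) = x*(x + 3)*(x + 2)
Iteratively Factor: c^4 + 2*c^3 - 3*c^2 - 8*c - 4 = (c + 1)*(c^3 + c^2 - 4*c - 4) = (c + 1)*(c + 2)*(c^2 - c - 2) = (c + 1)^2*(c + 2)*(c - 2)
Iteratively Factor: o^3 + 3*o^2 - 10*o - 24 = (o - 3)*(o^2 + 6*o + 8) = (o - 3)*(o + 2)*(o + 4)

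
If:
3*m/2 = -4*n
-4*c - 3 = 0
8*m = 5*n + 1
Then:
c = -3/4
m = 8/79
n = -3/79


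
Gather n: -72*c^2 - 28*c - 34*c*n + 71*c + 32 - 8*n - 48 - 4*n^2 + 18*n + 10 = -72*c^2 + 43*c - 4*n^2 + n*(10 - 34*c) - 6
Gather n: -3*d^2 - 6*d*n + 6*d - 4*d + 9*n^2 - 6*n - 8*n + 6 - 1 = -3*d^2 + 2*d + 9*n^2 + n*(-6*d - 14) + 5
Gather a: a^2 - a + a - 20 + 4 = a^2 - 16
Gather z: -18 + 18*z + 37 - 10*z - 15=8*z + 4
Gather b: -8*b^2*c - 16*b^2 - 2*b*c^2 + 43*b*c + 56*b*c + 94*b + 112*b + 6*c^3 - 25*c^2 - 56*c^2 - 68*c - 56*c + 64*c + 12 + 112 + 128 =b^2*(-8*c - 16) + b*(-2*c^2 + 99*c + 206) + 6*c^3 - 81*c^2 - 60*c + 252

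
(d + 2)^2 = d^2 + 4*d + 4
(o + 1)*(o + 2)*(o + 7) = o^3 + 10*o^2 + 23*o + 14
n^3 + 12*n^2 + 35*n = n*(n + 5)*(n + 7)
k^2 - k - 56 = (k - 8)*(k + 7)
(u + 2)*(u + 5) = u^2 + 7*u + 10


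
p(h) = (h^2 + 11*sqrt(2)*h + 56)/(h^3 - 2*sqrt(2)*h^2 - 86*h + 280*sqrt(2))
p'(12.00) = -0.17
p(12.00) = 0.56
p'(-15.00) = 0.00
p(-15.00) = -0.02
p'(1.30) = 0.15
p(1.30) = 0.28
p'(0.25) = 0.08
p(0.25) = 0.16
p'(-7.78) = 0.00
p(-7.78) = -0.01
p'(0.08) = 0.07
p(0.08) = 0.15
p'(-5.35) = 0.01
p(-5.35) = 0.00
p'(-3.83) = 0.01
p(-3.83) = 0.02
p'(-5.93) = 0.01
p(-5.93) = 0.00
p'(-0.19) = 0.06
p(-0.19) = 0.13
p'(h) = (2*h + 11*sqrt(2))/(h^3 - 2*sqrt(2)*h^2 - 86*h + 280*sqrt(2)) + (-3*h^2 + 4*sqrt(2)*h + 86)*(h^2 + 11*sqrt(2)*h + 56)/(h^3 - 2*sqrt(2)*h^2 - 86*h + 280*sqrt(2))^2 = (-h^4 - 22*sqrt(2)*h^3 - 210*h^2 + 784*sqrt(2)*h + 10976)/(h^6 - 4*sqrt(2)*h^5 - 164*h^4 + 904*sqrt(2)*h^3 + 5156*h^2 - 48160*sqrt(2)*h + 156800)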